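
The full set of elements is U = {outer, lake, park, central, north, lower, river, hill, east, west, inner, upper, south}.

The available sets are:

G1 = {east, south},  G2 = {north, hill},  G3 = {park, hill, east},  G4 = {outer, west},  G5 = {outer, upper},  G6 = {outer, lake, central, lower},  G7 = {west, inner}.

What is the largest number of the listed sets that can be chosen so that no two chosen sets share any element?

G1, G2, G5, G7 are pairwise disjoint (G1={east,south}; G2={north,hill}; G5={outer,upper}; G7={west,inner}).
Every remaining set overlaps one of these, and no 5 of the listed sets are pairwise disjoint, so 4 is the maximum.

4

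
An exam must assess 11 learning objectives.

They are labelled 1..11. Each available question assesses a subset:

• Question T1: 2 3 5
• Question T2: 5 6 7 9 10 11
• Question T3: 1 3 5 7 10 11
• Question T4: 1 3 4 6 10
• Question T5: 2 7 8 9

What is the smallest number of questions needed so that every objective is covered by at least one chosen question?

3

T3 and T4 and T5 together: T3 ∪ T4 ∪ T5 = {1, 2, 3, 4, 5, 6, 7, 8, 9, 10, 11} — every objective is covered.
Only T4 contains 4, so T4 is forced; the remaining 6 objectives need at least 2 more questions (each remaining question adds at most 4) — so at least 3 questions are needed, and 3 is optimal.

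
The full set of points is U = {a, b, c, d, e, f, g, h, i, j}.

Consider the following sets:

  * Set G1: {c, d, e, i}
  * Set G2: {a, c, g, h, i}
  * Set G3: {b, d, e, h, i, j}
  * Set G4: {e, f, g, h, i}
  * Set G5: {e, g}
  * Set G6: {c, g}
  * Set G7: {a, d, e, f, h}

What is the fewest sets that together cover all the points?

3

Take {G2, G3, G7}. Their union is {a, b, c, d, e, f, g, h, i, j}, which is all 10 points.
Only G3 contains b, so G3 is forced; the remaining 4 points need at least 2 more sets (each remaining set adds at most 3) — so at least 3 sets are needed, and 3 is optimal.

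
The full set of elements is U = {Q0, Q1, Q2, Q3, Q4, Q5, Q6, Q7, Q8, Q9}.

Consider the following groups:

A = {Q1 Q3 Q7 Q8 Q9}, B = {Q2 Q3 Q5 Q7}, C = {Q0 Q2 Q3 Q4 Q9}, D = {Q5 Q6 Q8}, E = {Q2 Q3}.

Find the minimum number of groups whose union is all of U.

3

A, C, and D cover everything between them: the union {Q0, Q1, Q2, Q3, Q4, Q5, Q6, Q7, Q8, Q9} is all of U.
Only C contains Q0, so C is forced; the remaining 5 elements need at least 2 more groups (each remaining group adds at most 3) — so at least 3 groups are needed, and 3 is optimal.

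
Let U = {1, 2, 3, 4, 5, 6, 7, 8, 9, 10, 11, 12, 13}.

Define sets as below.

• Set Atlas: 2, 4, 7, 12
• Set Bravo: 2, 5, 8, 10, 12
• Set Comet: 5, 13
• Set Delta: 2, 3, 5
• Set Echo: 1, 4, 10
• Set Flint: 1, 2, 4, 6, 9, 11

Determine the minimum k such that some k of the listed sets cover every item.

5

Atlas, Bravo, Comet, Delta, and Flint cover everything between them: the union {1, 2, 3, 4, 5, 6, 7, 8, 9, 10, 11, 12, 13} is all of U.
No 4 of the 6 sets cover everything (all 15 combinations miss at least one item), so 5 is optimal.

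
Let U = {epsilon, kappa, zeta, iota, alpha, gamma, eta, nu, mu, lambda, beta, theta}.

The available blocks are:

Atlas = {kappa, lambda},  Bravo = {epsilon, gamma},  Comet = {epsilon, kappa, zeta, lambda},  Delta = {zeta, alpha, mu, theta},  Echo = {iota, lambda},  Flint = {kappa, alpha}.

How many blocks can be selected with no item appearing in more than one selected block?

3

Atlas, Bravo, Delta are pairwise disjoint (Atlas={kappa,lambda}; Bravo={epsilon,gamma}; Delta={zeta,alpha,mu,theta}).
Every remaining block overlaps one of these, and no 4 of the listed blocks are pairwise disjoint, so 3 is the maximum.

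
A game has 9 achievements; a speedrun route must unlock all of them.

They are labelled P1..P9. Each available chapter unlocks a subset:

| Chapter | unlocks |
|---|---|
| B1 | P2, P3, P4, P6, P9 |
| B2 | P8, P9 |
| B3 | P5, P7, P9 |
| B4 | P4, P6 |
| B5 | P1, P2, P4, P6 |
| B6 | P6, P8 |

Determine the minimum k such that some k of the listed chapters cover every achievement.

4

B1 and B2 and B3 and B5 together: B1 ∪ B2 ∪ B3 ∪ B5 = {P1, P2, P3, P4, P5, P6, P7, P8, P9} — every achievement is covered.
No 3 of the 6 chapters cover everything (all 20 combinations miss at least one achievement), so 4 is optimal.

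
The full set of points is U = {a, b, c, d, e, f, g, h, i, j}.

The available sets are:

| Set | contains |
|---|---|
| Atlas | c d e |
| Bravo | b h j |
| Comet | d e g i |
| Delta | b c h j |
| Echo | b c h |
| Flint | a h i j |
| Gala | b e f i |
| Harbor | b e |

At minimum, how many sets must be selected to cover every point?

Comet, Delta, Flint, and Gala cover everything between them: the union {a, b, c, d, e, f, g, h, i, j} is all of U.
No 3 of the 8 sets cover everything (all 56 combinations miss at least one point), so 4 is optimal.

4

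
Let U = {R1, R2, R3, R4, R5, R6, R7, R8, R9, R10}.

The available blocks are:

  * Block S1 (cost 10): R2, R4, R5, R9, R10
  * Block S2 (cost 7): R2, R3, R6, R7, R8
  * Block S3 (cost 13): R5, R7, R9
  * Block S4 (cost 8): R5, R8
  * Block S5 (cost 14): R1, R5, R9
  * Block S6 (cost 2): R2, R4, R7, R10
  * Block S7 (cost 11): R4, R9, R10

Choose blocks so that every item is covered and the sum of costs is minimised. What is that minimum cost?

23

S2, S5, S6 together cover every item (S2 ∪ S5 ∪ S6 = {R1, R2, R3, R4, R5, R6, R7, R8, R9, R10}); total cost 7 + 14 + 2 = 23.
No covering selection has total cost below 23.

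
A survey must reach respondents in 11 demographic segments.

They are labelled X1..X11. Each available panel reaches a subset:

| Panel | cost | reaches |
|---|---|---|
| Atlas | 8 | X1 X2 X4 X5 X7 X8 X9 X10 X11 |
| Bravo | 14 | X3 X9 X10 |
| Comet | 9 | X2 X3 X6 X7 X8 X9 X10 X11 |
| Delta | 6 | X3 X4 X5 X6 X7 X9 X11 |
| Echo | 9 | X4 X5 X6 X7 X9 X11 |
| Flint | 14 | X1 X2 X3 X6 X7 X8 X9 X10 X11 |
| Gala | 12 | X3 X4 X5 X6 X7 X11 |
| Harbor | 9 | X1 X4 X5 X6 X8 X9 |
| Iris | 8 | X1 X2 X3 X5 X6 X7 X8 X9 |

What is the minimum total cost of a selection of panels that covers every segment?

Atlas, Delta together cover every segment (Atlas ∪ Delta = {X1, X2, X3, X4, X5, X6, X7, X8, X9, X10, X11}); total cost 8 + 6 = 14.
No covering selection has total cost below 14.

14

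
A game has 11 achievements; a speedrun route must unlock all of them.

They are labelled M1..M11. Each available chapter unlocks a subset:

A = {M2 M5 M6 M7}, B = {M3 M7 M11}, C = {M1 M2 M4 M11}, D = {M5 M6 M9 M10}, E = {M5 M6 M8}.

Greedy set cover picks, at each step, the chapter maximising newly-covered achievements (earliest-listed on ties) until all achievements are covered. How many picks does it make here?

Greedy: pick A (covers 4 new) → pick C (covers 3 new) → pick D (covers 2 new) → pick B (covers 1 new) → pick E (covers 1 new). Total picks: 5.
(The true minimum cover uses only 4 chapters, so greedy is not optimal here.)

5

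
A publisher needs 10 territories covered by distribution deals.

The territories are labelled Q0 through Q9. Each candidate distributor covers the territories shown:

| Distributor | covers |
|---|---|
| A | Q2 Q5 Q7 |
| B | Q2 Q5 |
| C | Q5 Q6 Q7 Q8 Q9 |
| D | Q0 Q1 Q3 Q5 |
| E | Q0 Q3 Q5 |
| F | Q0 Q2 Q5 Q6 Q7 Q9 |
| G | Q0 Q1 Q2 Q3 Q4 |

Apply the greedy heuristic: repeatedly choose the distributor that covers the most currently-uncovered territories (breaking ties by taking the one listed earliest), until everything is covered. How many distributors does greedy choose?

Greedy: pick F (covers 6 new) → pick G (covers 3 new) → pick C (covers 1 new). Total picks: 3.
(The true minimum cover uses only 2 distributors, so greedy is not optimal here.)

3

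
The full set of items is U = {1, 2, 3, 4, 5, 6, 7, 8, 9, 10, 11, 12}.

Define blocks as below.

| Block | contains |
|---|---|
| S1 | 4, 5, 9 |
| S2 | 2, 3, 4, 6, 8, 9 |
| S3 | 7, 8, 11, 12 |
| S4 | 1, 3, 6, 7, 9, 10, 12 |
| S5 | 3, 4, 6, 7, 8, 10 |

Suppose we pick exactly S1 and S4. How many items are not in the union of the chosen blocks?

3

Union of S1, S4 = {1, 3, 4, 5, 6, 7, 9, 10, 12}.
Not covered: 2, 8, 11 — 3 items.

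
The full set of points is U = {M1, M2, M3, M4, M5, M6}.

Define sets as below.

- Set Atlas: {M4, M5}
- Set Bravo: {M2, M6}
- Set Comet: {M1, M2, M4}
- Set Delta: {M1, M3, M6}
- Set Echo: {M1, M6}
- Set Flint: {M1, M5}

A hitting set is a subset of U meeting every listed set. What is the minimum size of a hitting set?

3

The 3 points {M1, M5, M6} hit every set.
No choice of 2 points meets every set, so 3 is the minimum.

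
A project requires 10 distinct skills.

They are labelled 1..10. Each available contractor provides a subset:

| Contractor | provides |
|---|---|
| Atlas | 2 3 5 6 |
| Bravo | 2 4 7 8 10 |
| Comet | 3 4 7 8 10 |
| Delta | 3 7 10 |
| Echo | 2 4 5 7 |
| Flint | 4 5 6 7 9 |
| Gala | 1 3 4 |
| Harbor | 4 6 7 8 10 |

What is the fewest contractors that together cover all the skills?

3

Bravo and Flint and Gala together: Bravo ∪ Flint ∪ Gala = {1, 2, 3, 4, 5, 6, 7, 8, 9, 10} — every skill is covered.
Only Gala contains 1, so Gala is forced; the remaining 7 skills need at least 2 more contractors (each remaining contractor adds at most 4) — so at least 3 contractors are needed, and 3 is optimal.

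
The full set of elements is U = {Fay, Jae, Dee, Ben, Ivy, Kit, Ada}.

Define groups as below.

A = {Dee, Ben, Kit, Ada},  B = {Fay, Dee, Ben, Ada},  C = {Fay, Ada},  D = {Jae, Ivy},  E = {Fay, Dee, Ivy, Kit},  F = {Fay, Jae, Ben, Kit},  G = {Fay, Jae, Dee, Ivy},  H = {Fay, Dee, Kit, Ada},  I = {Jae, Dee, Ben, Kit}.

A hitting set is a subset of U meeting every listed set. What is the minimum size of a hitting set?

T = {Fay, Dee, Ivy} meets every group (each contains at least one member of T), and |T| = 3.
No choice of 2 elements meets every group, so 3 is the minimum.

3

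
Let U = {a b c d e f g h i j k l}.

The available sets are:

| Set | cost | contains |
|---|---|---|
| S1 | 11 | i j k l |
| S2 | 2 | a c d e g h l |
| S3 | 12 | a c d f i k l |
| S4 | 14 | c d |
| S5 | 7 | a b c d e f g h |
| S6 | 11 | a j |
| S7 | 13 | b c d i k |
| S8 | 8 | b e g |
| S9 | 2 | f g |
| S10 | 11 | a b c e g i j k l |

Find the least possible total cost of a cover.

S2, S9, S10 together cover every element (S2 ∪ S9 ∪ S10 = {a, b, c, d, e, f, g, h, i, j, k, l}); total cost 2 + 2 + 11 = 15.
No covering selection has total cost below 15.

15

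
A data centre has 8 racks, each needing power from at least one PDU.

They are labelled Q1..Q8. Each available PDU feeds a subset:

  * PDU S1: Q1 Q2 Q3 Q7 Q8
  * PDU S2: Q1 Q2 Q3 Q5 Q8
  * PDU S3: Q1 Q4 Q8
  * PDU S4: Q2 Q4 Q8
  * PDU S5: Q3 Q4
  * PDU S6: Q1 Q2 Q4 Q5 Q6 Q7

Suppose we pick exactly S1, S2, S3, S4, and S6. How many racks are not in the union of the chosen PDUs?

0

Union of S1, S2, S3, S4, S6 = {Q1, Q2, Q3, Q4, Q5, Q6, Q7, Q8} — that's every rack, so 0 are uncovered.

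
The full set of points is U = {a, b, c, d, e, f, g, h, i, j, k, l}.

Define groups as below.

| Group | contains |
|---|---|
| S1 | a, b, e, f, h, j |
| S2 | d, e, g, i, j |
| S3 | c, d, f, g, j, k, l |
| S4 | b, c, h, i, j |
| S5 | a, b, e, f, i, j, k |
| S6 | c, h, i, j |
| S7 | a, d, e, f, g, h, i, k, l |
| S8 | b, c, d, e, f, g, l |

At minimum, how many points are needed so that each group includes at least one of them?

2

Take T = {g, j}. Each listed group contains at least one of these, so T is a hitting set of size 2.
No single point lies in every group, so at least 2 are needed and 2 is optimal.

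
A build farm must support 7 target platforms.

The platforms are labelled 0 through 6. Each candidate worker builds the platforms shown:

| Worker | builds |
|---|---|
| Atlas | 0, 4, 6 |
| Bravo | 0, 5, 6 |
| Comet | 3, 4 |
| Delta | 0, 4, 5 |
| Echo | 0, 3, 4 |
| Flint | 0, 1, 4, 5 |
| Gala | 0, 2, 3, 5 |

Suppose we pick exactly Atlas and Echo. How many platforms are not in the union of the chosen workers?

3

Union of Atlas, Echo = {0, 3, 4, 6}.
Not covered: 1, 2, 5 — 3 platforms.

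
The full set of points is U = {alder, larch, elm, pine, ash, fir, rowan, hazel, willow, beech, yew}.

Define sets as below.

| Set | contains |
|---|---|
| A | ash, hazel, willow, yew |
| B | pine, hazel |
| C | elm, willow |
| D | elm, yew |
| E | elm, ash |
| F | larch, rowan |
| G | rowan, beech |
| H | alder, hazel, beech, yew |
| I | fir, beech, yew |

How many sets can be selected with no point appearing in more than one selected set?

4

B, C, F, I are pairwise disjoint (B={pine,hazel}; C={elm,willow}; F={larch,rowan}; I={fir,beech,yew}).
Every remaining set overlaps one of these, and no 5 of the listed sets are pairwise disjoint, so 4 is the maximum.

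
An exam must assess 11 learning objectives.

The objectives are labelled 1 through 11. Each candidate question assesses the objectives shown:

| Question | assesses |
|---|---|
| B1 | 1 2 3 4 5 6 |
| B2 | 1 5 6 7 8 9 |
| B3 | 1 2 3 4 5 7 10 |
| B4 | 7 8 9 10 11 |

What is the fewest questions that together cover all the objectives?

2

B1 and B4 together: B1 ∪ B4 = {1, 2, 3, 4, 5, 6, 7, 8, 9, 10, 11} — every objective is covered.
No single question has all 11 objectives (the largest, B3, has 7), so 2 is optimal.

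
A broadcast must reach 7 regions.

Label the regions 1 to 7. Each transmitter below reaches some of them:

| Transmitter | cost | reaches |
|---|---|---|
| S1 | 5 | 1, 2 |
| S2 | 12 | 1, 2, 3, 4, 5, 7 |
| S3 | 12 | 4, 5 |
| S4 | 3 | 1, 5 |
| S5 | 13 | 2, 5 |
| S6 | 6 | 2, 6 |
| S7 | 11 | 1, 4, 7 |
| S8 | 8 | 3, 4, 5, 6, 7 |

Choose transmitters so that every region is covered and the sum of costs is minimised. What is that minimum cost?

S1, S8 together cover every region (S1 ∪ S8 = {1, 2, 3, 4, 5, 6, 7}); total cost 5 + 8 = 13.
The greedy pick S4, S8, S1 costs 16; no covering selection beats 13.

13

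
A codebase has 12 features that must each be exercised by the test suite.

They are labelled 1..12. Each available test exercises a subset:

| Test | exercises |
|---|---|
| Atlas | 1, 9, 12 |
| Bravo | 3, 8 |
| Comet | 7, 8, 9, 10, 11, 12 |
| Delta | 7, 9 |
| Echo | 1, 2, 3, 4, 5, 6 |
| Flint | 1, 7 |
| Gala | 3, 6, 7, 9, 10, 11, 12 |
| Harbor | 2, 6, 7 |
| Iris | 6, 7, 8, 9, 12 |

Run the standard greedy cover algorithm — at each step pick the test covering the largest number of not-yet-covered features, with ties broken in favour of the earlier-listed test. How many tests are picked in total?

3

Greedy: pick Gala (covers 7 new) → pick Echo (covers 4 new) → pick Bravo (covers 1 new). Total picks: 3.
(The true minimum cover uses only 2 tests, so greedy is not optimal here.)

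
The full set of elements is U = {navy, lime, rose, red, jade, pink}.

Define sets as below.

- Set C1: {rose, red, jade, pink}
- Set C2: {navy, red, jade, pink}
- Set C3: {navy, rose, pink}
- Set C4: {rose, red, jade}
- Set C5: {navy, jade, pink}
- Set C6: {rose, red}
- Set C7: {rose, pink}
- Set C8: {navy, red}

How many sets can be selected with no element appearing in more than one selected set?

2

C5, C6 are pairwise disjoint (C5={navy,jade,pink}; C6={rose,red}).
Every remaining set overlaps one of these, and no 3 of the listed sets are pairwise disjoint, so 2 is the maximum.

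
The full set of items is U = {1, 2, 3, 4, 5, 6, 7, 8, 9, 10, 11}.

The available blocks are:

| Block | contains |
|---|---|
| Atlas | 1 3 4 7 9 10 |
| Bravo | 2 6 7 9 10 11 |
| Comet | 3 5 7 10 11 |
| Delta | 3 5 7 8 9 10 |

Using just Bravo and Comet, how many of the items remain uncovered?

Union of Bravo, Comet = {2, 3, 5, 6, 7, 9, 10, 11}.
Not covered: 1, 4, 8 — 3 items.

3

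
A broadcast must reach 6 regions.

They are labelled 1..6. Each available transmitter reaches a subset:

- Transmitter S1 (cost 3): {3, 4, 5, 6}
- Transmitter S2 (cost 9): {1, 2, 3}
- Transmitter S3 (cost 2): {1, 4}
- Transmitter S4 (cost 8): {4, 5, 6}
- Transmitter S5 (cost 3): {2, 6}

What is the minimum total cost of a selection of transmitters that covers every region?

8

S1, S3, S5 together cover every region (S1 ∪ S3 ∪ S5 = {1, 2, 3, 4, 5, 6}); total cost 3 + 2 + 3 = 8.
No covering selection has total cost below 8.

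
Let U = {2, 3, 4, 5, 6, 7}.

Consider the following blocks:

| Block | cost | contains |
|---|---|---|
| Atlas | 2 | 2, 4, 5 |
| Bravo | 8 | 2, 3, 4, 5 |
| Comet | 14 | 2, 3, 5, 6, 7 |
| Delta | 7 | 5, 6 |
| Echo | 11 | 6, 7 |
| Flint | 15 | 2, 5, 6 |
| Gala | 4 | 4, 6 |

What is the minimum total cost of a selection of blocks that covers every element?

Atlas, Comet together cover every element (Atlas ∪ Comet = {2, 3, 4, 5, 6, 7}); total cost 2 + 14 = 16.
The greedy pick Atlas, Gala, Comet costs 20; no covering selection beats 16.

16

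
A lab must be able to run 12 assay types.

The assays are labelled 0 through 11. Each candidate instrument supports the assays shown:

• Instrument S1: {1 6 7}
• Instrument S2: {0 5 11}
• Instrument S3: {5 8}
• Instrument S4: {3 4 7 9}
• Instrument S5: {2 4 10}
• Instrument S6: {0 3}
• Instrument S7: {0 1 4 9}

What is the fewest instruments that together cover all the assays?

5

Take {S1, S2, S3, S4, S5}. Their union is {0, 1, 2, 3, 4, 5, 6, 7, 8, 9, 10, 11}, which is all 12 assays.
No 4 of the 7 instruments cover everything (all 35 combinations miss at least one assay), so 5 is optimal.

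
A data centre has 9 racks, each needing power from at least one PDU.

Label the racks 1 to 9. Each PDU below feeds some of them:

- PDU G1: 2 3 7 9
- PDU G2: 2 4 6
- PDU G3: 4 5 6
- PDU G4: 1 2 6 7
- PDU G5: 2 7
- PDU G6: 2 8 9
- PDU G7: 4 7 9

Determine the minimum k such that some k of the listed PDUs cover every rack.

4

Take {G1, G3, G4, G6}. Their union is {1, 2, 3, 4, 5, 6, 7, 8, 9}, which is all 9 racks.
Only G4 contains 1, so G4 is forced; the remaining 5 racks need at least 3 more PDUs (each remaining PDU adds at most 2) — so at least 4 PDUs are needed, and 4 is optimal.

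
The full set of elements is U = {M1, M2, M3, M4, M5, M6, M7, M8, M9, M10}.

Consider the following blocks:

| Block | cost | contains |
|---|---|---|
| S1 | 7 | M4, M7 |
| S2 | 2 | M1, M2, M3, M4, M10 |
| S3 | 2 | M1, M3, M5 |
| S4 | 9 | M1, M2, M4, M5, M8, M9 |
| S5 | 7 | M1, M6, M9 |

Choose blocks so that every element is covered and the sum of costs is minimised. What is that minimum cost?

S1, S2, S4, S5 together cover every element (S1 ∪ S2 ∪ S4 ∪ S5 = {M1, M2, M3, M4, M5, M6, M7, M8, M9, M10}); total cost 7 + 2 + 9 + 7 = 25.
The greedy pick S2, S3, S5, S1, S4 costs 27; no covering selection beats 25.

25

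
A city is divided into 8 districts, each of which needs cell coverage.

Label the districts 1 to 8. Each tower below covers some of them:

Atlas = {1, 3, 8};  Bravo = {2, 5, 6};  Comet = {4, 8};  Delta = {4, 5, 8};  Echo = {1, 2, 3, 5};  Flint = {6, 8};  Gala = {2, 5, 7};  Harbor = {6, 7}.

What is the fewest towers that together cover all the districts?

Take {Comet, Echo, Harbor}. Their union is {1, 2, 3, 4, 5, 6, 7, 8}, which is all 8 districts.
No 2 of the 8 towers cover everything (all 28 combinations miss at least one district), so 3 is optimal.

3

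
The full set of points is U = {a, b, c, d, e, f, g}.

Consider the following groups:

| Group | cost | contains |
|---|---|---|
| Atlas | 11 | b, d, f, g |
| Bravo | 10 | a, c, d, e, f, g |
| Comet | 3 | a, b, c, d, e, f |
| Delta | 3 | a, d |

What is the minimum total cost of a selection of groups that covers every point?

Bravo, Comet together cover every point (Bravo ∪ Comet = {a, b, c, d, e, f, g}); total cost 10 + 3 = 13.
No covering selection has total cost below 13.

13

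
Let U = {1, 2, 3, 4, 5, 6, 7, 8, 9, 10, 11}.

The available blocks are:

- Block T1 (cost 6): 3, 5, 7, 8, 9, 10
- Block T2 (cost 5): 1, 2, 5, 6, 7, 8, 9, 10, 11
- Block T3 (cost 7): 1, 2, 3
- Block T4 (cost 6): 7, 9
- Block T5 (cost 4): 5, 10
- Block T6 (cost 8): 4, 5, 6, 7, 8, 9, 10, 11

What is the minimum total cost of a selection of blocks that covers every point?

T3, T6 together cover every point (T3 ∪ T6 = {1, 2, 3, 4, 5, 6, 7, 8, 9, 10, 11}); total cost 7 + 8 = 15.
The greedy pick T2, T1, T6 costs 19; no covering selection beats 15.

15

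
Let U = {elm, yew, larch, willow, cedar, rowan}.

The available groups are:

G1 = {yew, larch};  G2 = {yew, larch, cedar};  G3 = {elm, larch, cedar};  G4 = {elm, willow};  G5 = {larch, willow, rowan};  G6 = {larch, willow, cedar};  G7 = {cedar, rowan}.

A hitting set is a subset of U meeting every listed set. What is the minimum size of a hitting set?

3

The 3 points {elm, larch, cedar} hit every group.
The groups G1, G4, G7 are pairwise disjoint, so any hitting set needs a separate point for each — at least 3. Hence 3 is optimal.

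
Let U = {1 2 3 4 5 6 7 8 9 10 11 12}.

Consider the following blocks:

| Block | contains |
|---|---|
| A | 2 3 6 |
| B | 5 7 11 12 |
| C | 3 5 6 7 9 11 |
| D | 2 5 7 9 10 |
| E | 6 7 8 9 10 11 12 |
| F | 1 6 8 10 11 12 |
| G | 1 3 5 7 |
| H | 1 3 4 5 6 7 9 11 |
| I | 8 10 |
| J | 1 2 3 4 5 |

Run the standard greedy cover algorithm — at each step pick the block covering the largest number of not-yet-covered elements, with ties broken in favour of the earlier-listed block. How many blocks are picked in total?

Greedy: pick H (covers 8 new) → pick E (covers 3 new) → pick A (covers 1 new). Total picks: 3.
(The true minimum cover uses only 2 blocks, so greedy is not optimal here.)

3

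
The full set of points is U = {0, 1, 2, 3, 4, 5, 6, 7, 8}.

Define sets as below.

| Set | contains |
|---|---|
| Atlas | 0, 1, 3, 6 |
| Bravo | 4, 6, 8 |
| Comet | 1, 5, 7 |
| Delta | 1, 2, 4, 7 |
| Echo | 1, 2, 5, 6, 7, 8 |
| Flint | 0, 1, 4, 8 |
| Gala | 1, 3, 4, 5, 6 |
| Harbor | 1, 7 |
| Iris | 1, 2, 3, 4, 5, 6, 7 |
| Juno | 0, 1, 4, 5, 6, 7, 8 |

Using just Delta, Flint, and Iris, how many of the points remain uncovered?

Union of Delta, Flint, Iris = {0, 1, 2, 3, 4, 5, 6, 7, 8} — that's every point, so 0 are uncovered.

0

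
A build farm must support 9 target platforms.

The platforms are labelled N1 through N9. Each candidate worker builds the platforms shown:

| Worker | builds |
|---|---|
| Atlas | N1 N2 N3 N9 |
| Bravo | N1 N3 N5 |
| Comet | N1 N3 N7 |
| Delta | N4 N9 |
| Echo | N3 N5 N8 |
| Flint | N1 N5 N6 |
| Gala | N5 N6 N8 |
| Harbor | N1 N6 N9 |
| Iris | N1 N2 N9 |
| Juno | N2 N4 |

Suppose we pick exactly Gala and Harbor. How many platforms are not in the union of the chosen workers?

Union of Gala, Harbor = {N1, N5, N6, N8, N9}.
Not covered: N2, N3, N4, N7 — 4 platforms.

4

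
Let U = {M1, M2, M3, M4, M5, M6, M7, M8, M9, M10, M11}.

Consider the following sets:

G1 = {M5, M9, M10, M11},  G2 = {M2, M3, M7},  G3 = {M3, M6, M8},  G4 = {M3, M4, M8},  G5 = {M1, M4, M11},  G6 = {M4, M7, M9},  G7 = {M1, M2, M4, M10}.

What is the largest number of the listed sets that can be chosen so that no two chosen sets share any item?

2

G3, G7 are pairwise disjoint (G3={M3,M6,M8}; G7={M1,M2,M4,M10}).
Every remaining set overlaps one of these, and no 3 of the listed sets are pairwise disjoint, so 2 is the maximum.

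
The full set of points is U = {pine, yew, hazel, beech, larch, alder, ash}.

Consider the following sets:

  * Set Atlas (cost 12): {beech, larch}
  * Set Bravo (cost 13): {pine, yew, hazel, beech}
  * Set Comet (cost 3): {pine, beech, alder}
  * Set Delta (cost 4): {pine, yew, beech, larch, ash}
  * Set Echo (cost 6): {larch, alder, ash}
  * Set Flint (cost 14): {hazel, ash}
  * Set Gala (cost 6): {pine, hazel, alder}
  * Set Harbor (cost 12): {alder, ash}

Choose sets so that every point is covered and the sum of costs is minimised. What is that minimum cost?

Delta, Gala together cover every point (Delta ∪ Gala = {pine, yew, hazel, beech, larch, alder, ash}); total cost 4 + 6 = 10.
The greedy pick Delta, Comet, Gala costs 13; no covering selection beats 10.

10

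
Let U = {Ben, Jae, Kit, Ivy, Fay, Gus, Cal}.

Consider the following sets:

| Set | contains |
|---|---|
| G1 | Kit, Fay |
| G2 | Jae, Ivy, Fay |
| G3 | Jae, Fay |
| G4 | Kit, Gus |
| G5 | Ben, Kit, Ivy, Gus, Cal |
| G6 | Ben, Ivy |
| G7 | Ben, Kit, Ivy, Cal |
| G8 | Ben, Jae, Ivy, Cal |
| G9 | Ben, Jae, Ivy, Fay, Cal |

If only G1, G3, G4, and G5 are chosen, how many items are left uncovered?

0

Union of G1, G3, G4, G5 = {Ben, Jae, Kit, Ivy, Fay, Gus, Cal} — that's every item, so 0 are uncovered.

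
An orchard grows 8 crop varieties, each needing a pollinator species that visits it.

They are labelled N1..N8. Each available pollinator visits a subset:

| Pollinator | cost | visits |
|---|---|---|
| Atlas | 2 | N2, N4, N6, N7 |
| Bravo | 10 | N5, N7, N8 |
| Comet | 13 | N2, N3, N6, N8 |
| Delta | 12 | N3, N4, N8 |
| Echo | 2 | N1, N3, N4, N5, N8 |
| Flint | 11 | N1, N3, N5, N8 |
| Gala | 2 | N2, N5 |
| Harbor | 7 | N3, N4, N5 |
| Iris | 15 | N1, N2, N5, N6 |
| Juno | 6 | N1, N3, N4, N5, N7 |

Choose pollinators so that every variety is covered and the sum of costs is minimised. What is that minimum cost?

4

Atlas, Echo together cover every variety (Atlas ∪ Echo = {N1, N2, N3, N4, N5, N6, N7, N8}); total cost 2 + 2 = 4.
No covering selection has total cost below 4.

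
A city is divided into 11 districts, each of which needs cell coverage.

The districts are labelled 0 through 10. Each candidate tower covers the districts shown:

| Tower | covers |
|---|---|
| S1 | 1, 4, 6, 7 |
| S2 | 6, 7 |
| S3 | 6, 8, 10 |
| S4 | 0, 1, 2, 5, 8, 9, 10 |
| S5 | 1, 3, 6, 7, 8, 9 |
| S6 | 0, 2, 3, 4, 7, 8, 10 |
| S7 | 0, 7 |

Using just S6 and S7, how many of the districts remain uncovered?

Union of S6, S7 = {0, 2, 3, 4, 7, 8, 10}.
Not covered: 1, 5, 6, 9 — 4 districts.

4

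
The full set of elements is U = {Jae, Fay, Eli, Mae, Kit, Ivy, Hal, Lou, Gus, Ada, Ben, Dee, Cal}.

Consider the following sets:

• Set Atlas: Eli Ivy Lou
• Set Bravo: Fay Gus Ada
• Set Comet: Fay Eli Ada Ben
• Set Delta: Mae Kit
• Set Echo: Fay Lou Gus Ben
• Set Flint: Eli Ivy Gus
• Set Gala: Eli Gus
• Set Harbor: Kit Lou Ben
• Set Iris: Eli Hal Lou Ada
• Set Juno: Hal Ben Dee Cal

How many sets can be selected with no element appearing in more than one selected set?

Atlas, Bravo, Delta, Juno are pairwise disjoint (Atlas={Eli,Ivy,Lou}; Bravo={Fay,Gus,Ada}; Delta={Mae,Kit}; Juno={Hal,Ben,Dee,Cal}).
Every remaining set overlaps one of these, and no 5 of the listed sets are pairwise disjoint, so 4 is the maximum.

4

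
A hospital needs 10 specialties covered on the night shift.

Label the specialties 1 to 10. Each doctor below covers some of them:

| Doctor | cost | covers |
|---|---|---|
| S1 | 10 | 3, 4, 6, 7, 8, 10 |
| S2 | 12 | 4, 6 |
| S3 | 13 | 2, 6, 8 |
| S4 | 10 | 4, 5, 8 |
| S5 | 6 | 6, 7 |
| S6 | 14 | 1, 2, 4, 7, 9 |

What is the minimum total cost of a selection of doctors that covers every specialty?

34

S1, S4, S6 together cover every specialty (S1 ∪ S4 ∪ S6 = {1, 2, 3, 4, 5, 6, 7, 8, 9, 10}); total cost 10 + 10 + 14 = 34.
No covering selection has total cost below 34.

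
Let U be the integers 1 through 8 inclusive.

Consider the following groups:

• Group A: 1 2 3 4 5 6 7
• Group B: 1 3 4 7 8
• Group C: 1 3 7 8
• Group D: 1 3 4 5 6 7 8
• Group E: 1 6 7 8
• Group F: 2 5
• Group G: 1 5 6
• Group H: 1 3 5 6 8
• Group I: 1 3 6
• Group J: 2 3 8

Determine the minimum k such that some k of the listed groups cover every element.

2

D and J together: D ∪ J = {1, 2, 3, 4, 5, 6, 7, 8} — every element is covered.
No single group has all 8 elements (the largest, A, has 7), so 2 is optimal.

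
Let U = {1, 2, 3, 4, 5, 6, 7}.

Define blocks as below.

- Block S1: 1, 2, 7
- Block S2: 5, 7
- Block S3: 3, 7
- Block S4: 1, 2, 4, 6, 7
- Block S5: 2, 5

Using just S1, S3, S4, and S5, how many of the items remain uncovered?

Union of S1, S3, S4, S5 = {1, 2, 3, 4, 5, 6, 7} — that's every item, so 0 are uncovered.

0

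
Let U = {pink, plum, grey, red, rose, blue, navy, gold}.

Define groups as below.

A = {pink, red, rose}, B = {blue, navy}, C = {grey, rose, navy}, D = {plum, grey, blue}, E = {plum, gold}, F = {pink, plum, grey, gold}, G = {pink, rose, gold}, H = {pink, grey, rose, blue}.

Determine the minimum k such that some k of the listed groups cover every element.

A, B, and F cover everything between them: the union {pink, plum, grey, red, rose, blue, navy, gold} is all of U.
Only A contains red, so A is forced; the remaining 5 elements need at least 2 more groups (each remaining group adds at most 3) — so at least 3 groups are needed, and 3 is optimal.

3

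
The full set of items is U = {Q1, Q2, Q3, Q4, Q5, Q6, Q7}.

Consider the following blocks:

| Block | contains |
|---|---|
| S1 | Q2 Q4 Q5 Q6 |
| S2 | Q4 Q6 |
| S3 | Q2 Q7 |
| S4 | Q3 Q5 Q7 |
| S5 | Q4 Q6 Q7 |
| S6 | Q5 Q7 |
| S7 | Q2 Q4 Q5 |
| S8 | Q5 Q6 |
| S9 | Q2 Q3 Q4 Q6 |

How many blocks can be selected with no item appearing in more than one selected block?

2

S2, S3 are pairwise disjoint (S2={Q4,Q6}; S3={Q2,Q7}).
Every remaining block overlaps one of these, and no 3 of the listed blocks are pairwise disjoint, so 2 is the maximum.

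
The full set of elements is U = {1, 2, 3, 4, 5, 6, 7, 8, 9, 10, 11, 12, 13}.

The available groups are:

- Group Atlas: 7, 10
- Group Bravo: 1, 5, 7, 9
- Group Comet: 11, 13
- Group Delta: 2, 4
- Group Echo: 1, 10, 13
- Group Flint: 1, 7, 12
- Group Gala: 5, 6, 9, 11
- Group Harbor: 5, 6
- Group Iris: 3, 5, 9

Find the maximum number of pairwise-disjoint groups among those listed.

4

Comet, Delta, Flint, Harbor are pairwise disjoint (Comet={11,13}; Delta={2,4}; Flint={1,7,12}; Harbor={5,6}).
Every remaining group overlaps one of these, and no 5 of the listed groups are pairwise disjoint, so 4 is the maximum.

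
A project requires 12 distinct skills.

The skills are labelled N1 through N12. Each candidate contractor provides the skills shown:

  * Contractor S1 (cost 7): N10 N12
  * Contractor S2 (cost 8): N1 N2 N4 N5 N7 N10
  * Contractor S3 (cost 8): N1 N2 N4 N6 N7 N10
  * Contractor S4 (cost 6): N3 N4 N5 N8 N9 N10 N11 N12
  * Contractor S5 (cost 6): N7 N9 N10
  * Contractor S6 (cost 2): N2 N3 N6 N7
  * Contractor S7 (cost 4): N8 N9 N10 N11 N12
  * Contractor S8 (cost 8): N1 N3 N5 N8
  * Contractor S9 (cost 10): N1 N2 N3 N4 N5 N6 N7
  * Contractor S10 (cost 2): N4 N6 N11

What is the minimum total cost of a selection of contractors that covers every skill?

S7, S9 together cover every skill (S7 ∪ S9 = {N1, N2, N3, N4, N5, N6, N7, N8, N9, N10, N11, N12}); total cost 4 + 10 = 14.
The greedy pick S6, S7, S10, S2 costs 16; no covering selection beats 14.

14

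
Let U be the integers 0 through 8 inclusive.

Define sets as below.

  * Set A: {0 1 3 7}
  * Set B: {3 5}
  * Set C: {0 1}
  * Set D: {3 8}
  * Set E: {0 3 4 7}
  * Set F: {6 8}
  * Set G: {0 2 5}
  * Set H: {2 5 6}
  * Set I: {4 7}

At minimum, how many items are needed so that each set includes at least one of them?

4

The 4 items {1, 4, 5, 8} hit every set.
The sets C, D, H, I are pairwise disjoint, so any hitting set needs a separate item for each — at least 4. Hence 4 is optimal.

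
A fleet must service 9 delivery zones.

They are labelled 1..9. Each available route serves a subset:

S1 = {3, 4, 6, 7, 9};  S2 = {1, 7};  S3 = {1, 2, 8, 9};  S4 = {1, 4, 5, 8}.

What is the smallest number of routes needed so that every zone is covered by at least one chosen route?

Take {S1, S3, S4}. Their union is {1, 2, 3, 4, 5, 6, 7, 8, 9}, which is all 9 zones.
Only S3 contains 2, so S3 is forced; the remaining 5 zones need at least 2 more routes (each remaining route adds at most 4) — so at least 3 routes are needed, and 3 is optimal.

3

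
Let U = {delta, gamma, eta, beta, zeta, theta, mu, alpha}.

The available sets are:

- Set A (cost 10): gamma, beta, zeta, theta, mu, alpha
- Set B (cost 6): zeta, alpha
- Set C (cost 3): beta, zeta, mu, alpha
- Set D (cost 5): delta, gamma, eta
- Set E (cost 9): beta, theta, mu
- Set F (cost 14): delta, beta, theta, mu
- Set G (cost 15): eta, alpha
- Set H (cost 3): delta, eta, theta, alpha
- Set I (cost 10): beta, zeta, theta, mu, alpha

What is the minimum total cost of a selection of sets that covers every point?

C, D, H together cover every point (C ∪ D ∪ H = {delta, gamma, eta, beta, zeta, theta, mu, alpha}); total cost 3 + 5 + 3 = 11.
No covering selection has total cost below 11.

11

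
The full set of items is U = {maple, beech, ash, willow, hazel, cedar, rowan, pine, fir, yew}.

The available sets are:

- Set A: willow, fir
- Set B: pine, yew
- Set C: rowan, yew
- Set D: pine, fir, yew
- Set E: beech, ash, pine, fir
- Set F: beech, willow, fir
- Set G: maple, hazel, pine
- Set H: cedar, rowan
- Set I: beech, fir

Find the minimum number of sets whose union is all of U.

5

B and E and F and G and H together: B ∪ E ∪ F ∪ G ∪ H = {maple, beech, ash, willow, hazel, cedar, rowan, pine, fir, yew} — every item is covered.
No 4 of the 9 sets cover everything (all 126 combinations miss at least one item), so 5 is optimal.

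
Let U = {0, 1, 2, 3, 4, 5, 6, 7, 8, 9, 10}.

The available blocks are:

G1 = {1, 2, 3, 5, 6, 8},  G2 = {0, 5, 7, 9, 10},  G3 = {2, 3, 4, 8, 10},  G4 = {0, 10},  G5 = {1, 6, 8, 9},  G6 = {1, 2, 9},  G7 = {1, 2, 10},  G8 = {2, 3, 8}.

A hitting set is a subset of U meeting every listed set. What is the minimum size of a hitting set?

H = {3, 9, 10} meets every block (each contains at least one member of H), and |H| = 3.
No choice of 2 elements meets every block, so 3 is the minimum.

3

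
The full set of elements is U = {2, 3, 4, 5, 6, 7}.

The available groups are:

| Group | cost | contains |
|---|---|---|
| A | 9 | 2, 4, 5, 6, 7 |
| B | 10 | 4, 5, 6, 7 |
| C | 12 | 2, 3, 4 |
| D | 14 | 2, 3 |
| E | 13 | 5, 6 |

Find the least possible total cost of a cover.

A, C together cover every element (A ∪ C = {2, 3, 4, 5, 6, 7}); total cost 9 + 12 = 21.
No covering selection has total cost below 21.

21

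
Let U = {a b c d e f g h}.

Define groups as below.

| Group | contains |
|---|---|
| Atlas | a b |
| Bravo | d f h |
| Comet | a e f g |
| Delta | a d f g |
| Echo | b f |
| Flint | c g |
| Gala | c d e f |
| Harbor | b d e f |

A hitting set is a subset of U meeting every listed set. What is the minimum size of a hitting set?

3

The 3 points {a, f, g} hit every group.
The groups Atlas, Bravo, Flint are pairwise disjoint, so any hitting set needs a separate point for each — at least 3. Hence 3 is optimal.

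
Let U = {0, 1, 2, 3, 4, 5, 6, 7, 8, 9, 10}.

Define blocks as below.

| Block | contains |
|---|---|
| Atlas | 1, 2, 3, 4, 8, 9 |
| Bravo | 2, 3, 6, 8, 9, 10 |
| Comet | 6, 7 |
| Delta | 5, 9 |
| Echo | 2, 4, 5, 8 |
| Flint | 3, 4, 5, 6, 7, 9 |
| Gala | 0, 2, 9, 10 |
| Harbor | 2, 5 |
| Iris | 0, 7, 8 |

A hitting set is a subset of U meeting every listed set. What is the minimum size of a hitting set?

The 3 points {2, 5, 7} hit every block.
No choice of 2 points meets every block, so 3 is the minimum.

3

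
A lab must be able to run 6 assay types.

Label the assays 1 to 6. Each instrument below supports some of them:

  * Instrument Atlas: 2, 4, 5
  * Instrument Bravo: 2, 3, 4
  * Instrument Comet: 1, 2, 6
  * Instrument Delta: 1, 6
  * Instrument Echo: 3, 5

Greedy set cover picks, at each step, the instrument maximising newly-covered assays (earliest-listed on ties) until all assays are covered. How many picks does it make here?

Greedy: pick Atlas (covers 3 new) → pick Comet (covers 2 new) → pick Bravo (covers 1 new). Total picks: 3.

3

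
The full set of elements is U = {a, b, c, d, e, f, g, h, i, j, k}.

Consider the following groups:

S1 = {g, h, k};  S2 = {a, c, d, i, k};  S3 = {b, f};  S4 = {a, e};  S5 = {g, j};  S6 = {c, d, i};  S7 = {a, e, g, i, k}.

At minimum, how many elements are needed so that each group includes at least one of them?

4

Take T = {a, b, c, g}. Each listed group contains at least one of these, so T is a hitting set of size 4.
The groups S1, S3, S4, S6 are pairwise disjoint, so any hitting set needs a separate element for each — at least 4. Hence 4 is optimal.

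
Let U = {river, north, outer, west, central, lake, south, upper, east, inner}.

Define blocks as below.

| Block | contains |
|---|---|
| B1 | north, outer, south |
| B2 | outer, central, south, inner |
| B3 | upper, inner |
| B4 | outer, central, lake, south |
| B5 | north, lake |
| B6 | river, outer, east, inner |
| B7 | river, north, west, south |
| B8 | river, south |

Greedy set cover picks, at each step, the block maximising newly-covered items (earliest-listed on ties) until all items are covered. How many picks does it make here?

Greedy: pick B2 (covers 4 new) → pick B7 (covers 3 new) → pick B3 (covers 1 new) → pick B4 (covers 1 new) → pick B6 (covers 1 new). Total picks: 5.
(The true minimum cover uses only 4 blocks, so greedy is not optimal here.)

5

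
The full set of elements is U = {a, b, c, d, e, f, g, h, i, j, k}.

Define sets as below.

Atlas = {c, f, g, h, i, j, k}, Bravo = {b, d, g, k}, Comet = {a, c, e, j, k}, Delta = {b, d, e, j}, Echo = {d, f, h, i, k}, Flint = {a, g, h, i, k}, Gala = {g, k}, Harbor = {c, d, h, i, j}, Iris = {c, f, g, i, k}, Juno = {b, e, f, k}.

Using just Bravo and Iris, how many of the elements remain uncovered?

Union of Bravo, Iris = {b, c, d, f, g, i, k}.
Not covered: a, e, h, j — 4 elements.

4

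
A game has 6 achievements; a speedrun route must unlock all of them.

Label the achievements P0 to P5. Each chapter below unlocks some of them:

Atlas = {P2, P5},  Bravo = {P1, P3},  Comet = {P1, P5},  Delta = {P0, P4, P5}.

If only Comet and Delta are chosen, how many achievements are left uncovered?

2

Union of Comet, Delta = {P0, P1, P4, P5}.
Not covered: P2, P3 — 2 achievements.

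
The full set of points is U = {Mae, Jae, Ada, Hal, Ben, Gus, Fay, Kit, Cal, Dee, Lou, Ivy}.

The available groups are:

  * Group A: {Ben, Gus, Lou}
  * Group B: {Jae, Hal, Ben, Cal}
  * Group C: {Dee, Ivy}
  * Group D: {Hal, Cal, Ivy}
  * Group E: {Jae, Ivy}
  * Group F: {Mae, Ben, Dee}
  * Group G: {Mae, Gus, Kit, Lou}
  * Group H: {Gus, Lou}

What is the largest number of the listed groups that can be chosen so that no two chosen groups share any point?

3

B, C, G are pairwise disjoint (B={Jae,Hal,Ben,Cal}; C={Dee,Ivy}; G={Mae,Gus,Kit,Lou}).
Every remaining group overlaps one of these, and no 4 of the listed groups are pairwise disjoint, so 3 is the maximum.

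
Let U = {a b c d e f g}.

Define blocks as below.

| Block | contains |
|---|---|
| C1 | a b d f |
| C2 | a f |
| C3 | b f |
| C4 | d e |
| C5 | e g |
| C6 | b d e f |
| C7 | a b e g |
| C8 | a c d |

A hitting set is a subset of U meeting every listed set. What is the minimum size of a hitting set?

3

The 3 elements {a, e, f} hit every block.
The blocks C3, C5, C8 are pairwise disjoint, so any hitting set needs a separate element for each — at least 3. Hence 3 is optimal.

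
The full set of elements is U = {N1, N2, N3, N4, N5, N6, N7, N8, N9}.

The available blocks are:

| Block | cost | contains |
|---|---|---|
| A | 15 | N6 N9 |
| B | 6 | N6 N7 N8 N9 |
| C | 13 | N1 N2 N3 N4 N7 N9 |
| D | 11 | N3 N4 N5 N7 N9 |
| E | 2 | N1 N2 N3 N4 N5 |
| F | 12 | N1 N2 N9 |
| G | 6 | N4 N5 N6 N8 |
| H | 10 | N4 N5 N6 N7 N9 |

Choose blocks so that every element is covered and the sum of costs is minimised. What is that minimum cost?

8

B, E together cover every element (B ∪ E = {N1, N2, N3, N4, N5, N6, N7, N8, N9}); total cost 6 + 2 = 8.
No covering selection has total cost below 8.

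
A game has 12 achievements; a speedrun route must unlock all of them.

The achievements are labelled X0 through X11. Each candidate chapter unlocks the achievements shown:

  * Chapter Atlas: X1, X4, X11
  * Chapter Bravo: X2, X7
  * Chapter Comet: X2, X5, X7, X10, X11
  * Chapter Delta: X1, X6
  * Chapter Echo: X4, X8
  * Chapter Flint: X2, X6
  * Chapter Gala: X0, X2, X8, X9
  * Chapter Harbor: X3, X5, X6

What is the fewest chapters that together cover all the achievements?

4

Take {Atlas, Comet, Gala, Harbor}. Their union is {X0, X1, X2, X3, X4, X5, X6, X7, X8, X9, X10, X11}, which is all 12 achievements.
Only Harbor contains X3, so Harbor is forced; the remaining 9 achievements need at least 3 more chapters (each remaining chapter adds at most 4) — so at least 4 chapters are needed, and 4 is optimal.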